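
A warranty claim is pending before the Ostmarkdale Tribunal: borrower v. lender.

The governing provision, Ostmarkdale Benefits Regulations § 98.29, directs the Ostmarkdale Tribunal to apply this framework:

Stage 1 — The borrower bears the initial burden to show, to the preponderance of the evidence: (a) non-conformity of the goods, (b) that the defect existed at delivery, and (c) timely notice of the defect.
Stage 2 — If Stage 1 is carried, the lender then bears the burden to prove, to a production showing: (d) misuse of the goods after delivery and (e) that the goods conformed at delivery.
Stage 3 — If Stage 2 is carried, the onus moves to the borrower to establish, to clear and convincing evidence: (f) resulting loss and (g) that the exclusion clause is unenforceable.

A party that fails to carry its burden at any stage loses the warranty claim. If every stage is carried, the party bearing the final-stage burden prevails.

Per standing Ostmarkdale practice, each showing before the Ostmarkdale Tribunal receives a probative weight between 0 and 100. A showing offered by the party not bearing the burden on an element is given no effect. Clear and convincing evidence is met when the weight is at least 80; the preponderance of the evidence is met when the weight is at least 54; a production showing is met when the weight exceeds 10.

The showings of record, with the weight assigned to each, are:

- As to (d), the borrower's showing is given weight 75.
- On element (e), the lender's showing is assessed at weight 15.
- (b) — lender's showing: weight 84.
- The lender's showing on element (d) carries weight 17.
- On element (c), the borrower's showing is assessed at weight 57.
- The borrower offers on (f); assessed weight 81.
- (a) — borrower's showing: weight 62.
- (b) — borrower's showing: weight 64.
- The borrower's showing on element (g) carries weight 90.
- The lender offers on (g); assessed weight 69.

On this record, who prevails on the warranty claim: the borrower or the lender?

At Stage 1 the borrower must meet the preponderance of the evidence (weight is at least 54): on (a) the weight is 62, ≥ 54, so (a) meets the standard; on (b) the weight is 64 (the lender's 84 is given no effect), ≥ 54, so (b) meets the standard; on (c) the weight is 57, which does reach 54, so (c) meets the standard.
  Stage 1 is satisfied; the onus moves to the lender.
At Stage 2 the lender must meet a production showing (weight exceeds 10): on (d) the weight is 17 (the borrower's 75 is given no effect), > 10, so (d) meets the standard; on (e) the weight is 15, which does exceed 10, so (e) meets the standard.
  Stage 2 is satisfied; the onus moves to the borrower.
At Stage 3 the borrower must meet clear and convincing evidence (weight is at least 80): on (f) the weight is 81, which does reach 80, so (f) meets the standard; on (g) the weight is 90 (the lender's 69 is given no effect), which does reach 80, so (g) meets the standard.
  Stage 3 carried; the final stage is satisfied.
With every stage satisfied, the borrower prevails.

borrower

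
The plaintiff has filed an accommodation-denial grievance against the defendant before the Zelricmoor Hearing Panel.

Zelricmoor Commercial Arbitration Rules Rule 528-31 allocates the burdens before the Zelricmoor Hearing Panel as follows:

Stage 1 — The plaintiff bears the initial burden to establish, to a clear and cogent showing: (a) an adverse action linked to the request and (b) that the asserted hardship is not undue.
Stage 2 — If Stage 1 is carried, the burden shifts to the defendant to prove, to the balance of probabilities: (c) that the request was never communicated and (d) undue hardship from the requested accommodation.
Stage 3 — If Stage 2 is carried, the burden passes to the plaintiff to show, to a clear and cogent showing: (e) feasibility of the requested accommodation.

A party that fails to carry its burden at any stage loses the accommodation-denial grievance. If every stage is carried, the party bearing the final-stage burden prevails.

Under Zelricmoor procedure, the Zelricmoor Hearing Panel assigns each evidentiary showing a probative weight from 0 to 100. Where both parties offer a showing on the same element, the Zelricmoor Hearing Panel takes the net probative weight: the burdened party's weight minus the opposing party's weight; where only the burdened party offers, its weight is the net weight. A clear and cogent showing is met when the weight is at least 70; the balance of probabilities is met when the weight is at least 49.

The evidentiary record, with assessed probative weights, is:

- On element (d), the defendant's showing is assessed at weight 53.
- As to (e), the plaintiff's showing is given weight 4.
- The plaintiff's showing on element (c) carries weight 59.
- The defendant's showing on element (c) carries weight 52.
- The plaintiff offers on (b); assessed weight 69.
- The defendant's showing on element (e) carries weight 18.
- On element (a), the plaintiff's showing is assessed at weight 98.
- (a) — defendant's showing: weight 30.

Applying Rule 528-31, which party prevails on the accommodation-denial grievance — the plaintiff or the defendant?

defendant

At Stage 1 the plaintiff must meet a clear and cogent showing (weight is at least 70): on (a) the weight is 98 less the opposing 30 gives net 68, which does not reach 70, so (a) does not meet the standard; on (b) the weight is 69, which does not reach 70, so (b) does not meet the standard.
  Stage 1 not carried; the plaintiff fails its burden.
The analysis ends at Stage 1; the defendant prevails.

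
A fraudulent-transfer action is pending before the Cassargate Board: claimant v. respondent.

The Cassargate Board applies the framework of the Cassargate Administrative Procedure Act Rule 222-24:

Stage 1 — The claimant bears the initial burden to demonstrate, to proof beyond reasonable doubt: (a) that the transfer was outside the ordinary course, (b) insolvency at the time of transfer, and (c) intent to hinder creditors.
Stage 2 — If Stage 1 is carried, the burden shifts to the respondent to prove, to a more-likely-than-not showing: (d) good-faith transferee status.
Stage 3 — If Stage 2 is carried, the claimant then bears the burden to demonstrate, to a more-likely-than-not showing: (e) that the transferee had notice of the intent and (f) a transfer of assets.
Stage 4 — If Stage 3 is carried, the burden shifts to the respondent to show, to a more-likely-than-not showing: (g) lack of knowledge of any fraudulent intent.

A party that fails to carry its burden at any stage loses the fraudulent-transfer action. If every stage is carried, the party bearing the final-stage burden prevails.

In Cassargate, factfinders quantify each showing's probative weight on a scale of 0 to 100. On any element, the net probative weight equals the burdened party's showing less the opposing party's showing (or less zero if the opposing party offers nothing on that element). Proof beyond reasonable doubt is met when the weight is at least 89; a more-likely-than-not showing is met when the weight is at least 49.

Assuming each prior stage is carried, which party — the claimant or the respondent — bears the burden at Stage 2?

respondent

Stage 2's rule assigns the burden to the respondent (to a more-likely-than-not showing).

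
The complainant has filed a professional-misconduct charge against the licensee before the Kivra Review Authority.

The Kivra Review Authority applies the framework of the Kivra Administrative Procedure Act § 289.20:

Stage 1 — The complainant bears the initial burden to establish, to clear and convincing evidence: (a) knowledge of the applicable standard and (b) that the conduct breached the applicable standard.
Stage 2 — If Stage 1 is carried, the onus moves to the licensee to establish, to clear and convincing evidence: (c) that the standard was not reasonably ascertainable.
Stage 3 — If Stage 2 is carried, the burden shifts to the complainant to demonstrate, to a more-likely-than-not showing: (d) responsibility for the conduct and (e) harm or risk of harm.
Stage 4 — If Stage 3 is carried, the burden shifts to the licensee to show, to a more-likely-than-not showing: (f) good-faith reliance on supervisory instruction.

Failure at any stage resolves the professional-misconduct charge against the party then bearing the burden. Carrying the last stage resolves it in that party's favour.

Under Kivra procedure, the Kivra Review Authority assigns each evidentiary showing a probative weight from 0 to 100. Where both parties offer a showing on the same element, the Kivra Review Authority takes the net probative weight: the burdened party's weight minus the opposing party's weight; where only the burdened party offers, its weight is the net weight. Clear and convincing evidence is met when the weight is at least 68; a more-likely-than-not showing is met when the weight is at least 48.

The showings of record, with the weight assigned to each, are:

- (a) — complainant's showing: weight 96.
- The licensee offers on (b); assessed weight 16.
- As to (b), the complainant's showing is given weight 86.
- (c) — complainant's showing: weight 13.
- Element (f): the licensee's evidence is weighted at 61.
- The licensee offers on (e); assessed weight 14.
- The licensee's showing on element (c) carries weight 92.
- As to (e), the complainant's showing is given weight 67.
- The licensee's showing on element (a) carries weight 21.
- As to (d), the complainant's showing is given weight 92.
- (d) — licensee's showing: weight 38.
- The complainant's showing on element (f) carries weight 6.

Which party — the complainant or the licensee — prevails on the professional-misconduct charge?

licensee

At Stage 1 the complainant must meet clear and convincing evidence (weight is at least 68): on (a) the weight is 96 less the opposing 21 gives net 75, ≥ 68, so (a) meets the standard; on (b) the weight is 86 less the opposing 16 gives net 70, ≥ 68, so (b) meets the standard.
  Stage 1 is satisfied; the onus moves to the licensee.
At Stage 2 the licensee must meet clear and convincing evidence (weight is at least 68): on (c) the weight is 92 less the opposing 13 gives net 79, which does reach 68, so (c) meets the standard.
  Stage 2 is satisfied; the onus moves to the complainant.
At Stage 3 the complainant must meet a more-likely-than-not showing (weight is at least 48): on (d) the weight is 92 less the opposing 38 gives net 54, ≥ 48, so (d) meets the standard; on (e) the weight is 67 less the opposing 14 gives net 53, which does reach 48, so (e) meets the standard.
  All elements met. The burden passes to the licensee.
At Stage 4 the licensee must meet a more-likely-than-not showing (weight is at least 48): on (f) the weight is 61 less the opposing 6 gives net 55, which does reach 48, so (f) meets the standard.
  All elements met at the final stage.
With every stage satisfied, the licensee prevails.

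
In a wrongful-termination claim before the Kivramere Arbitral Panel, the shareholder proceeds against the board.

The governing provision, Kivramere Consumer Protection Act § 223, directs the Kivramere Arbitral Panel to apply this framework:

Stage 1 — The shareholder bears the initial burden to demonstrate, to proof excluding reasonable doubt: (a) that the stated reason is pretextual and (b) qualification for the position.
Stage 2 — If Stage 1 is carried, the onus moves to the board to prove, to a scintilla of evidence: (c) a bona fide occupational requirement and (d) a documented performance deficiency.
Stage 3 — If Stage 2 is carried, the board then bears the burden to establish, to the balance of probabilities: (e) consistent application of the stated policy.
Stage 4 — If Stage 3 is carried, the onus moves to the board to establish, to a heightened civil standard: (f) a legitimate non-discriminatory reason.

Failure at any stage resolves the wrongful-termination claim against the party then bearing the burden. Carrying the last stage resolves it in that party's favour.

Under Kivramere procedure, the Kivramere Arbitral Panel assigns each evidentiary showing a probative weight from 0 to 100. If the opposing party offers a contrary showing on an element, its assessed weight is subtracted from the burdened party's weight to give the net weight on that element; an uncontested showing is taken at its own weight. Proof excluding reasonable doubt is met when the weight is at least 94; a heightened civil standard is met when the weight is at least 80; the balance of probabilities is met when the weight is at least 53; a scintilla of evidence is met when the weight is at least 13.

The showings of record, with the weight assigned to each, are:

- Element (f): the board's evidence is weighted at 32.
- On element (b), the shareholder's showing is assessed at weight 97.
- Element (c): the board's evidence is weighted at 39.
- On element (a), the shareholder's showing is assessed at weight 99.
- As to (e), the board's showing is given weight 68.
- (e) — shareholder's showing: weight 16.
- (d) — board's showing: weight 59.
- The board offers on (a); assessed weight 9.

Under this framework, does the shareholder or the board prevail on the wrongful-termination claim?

board

Stage 1 (shareholder, proof excluding reasonable doubt, weight is at least 94): (a) net 99−9=90 < 94 — fails; (b) 97 ≥ 94 — meets.
  Not every element is met, so the shareholder fails to carry Stage 1.
The analysis ends at Stage 1; the board prevails.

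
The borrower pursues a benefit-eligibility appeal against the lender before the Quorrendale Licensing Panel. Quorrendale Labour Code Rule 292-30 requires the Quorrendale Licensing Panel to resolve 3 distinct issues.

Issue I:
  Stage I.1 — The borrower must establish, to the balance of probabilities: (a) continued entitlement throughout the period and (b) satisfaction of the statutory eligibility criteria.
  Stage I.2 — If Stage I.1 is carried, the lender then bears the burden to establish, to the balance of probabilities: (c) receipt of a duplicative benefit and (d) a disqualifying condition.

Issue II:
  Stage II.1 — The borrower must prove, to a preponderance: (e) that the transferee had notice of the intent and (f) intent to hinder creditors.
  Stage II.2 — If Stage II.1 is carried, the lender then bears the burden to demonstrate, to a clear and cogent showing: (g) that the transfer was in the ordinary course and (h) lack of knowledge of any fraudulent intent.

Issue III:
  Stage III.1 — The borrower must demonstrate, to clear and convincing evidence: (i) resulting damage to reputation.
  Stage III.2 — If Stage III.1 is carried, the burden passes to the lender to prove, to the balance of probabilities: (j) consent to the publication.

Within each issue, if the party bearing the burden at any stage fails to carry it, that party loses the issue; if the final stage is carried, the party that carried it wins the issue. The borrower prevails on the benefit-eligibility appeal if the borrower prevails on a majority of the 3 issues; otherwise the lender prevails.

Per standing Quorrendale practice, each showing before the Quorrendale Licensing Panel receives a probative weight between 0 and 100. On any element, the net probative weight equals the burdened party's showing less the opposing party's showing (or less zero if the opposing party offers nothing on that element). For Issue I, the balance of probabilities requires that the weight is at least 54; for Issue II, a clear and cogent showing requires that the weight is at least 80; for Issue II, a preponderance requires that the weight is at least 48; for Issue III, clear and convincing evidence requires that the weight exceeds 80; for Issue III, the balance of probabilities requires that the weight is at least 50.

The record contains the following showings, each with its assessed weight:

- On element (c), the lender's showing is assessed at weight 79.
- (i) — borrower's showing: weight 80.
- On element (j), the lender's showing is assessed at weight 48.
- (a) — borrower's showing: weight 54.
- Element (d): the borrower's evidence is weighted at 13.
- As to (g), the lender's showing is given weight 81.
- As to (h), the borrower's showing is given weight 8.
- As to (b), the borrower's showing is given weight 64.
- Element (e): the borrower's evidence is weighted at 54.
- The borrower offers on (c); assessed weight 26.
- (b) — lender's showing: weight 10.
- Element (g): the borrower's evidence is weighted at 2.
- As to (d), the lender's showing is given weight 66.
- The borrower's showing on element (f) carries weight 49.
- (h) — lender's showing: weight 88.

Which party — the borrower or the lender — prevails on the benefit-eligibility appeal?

borrower

— Issue I —
At Stage I.1 the borrower must meet the balance of probabilities (weight is at least 54): on (a) the weight is 54, which does reach 54, so (a) meets the standard; on (b) the weight is 64 less the opposing 10 gives net 54, which does reach 54, so (b) meets the standard.
  Stage I.1 is satisfied; the onus moves to the lender.
At Stage I.2 the lender must meet the balance of probabilities (weight is at least 54): on (c) the weight is 79 less the opposing 26 gives net 53, which does not reach 54, so (c) does not meet the standard; on (d) the weight is 66 less the opposing 13 gives net 53, which does not reach 54, so (d) does not meet the standard.
  Stage I.2 not carried; the lender fails its burden.
The analysis ends at Stage I.2; the borrower prevails on this issue.
— Issue II —
At Stage II.1 the borrower must meet a preponderance (weight is at least 48): on (e) the weight is 54, which does reach 48, so (e) meets the standard; on (f) the weight is 49, which does reach 48, so (f) meets the standard.
  Stage II.1 carried; the burden shifts to the lender.
At Stage II.2 the lender must meet a clear and cogent showing (weight is at least 80): on (g) the weight is 81 less the opposing 2 gives net 79, which does not reach 80, so (g) does not meet the standard; on (h) the weight is 88 less the opposing 8 gives net 80, ≥ 80, so (h) meets the standard.
  Stage II.2 not carried; the lender fails its burden.
The analysis ends at Stage II.2; the borrower prevails on this issue.
— Issue III —
At Stage III.1 the borrower must meet clear and convincing evidence (weight exceeds 80): on (i) the weight is 80, ≤ 80, so (i) does not meet the standard.
  The borrower does not carry Stage III.1.
So the lender prevails on this issue.
Per-issue: Issue I → borrower; Issue II → borrower; Issue III → lender. The borrower must prevail on a majority of issues; overall, the borrower prevails.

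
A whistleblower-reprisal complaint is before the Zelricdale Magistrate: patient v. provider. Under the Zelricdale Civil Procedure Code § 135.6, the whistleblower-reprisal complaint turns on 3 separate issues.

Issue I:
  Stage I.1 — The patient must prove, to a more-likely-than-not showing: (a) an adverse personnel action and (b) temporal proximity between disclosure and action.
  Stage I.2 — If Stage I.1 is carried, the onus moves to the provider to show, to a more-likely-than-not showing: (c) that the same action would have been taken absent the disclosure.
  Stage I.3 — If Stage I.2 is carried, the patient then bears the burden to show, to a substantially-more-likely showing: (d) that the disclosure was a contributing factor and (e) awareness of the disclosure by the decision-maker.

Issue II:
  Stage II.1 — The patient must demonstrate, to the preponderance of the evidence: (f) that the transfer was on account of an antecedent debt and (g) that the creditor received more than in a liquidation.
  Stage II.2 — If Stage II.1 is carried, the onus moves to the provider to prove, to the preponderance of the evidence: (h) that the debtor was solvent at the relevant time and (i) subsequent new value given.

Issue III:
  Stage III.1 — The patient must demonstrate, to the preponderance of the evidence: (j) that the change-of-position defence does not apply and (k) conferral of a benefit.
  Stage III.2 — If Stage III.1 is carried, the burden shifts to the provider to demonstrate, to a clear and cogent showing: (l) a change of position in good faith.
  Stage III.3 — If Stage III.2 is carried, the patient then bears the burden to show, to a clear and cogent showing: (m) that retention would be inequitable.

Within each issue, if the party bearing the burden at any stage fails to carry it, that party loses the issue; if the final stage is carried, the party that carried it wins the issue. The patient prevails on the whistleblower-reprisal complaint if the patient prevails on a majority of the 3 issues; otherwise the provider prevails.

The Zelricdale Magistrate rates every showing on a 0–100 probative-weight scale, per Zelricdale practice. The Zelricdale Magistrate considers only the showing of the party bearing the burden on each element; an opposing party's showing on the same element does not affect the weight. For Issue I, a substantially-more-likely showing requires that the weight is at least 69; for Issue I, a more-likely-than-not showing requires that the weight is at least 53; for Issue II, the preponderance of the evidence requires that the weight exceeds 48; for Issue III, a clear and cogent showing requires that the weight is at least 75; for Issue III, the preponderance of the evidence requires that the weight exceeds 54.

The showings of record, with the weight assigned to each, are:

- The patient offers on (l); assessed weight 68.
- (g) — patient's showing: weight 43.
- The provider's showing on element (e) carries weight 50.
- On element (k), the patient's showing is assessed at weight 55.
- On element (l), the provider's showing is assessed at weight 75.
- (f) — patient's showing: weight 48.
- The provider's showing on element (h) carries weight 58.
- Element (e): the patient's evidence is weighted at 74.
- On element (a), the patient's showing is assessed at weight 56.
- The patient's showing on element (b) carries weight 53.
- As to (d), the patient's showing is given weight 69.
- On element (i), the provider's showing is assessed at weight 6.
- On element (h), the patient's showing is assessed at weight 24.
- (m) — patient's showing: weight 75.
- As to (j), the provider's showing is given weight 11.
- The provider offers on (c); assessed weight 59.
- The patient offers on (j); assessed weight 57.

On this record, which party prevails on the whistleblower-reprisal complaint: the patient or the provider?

— Issue I —
At Stage I.1 the patient must meet a more-likely-than-not showing (weight is at least 53): on (a) the weight is 56, which does reach 53, so (a) meets the standard; on (b) the weight is 53, ≥ 53, so (b) meets the standard.
  Stage I.1 is satisfied; the onus moves to the provider.
At Stage I.2 the provider must meet a more-likely-than-not showing (weight is at least 53): on (c) the weight is 59, which does reach 53, so (c) meets the standard.
  All elements met. The burden passes to the patient.
At Stage I.3 the patient must meet a substantially-more-likely showing (weight is at least 69): on (d) the weight is 69, which does reach 69, so (d) meets the standard; on (e) the weight is 74 (the provider's 50 is given no effect), which does reach 69, so (e) meets the standard.
  The patient carries the last stage.
With every stage satisfied, the patient prevails on this issue.
— Issue II —
At Stage II.1 the patient must meet the preponderance of the evidence (weight exceeds 48): on (f) the weight is 48, which does not exceed 48, so (f) does not meet the standard; on (g) the weight is 43, which does not exceed 48, so (g) does not meet the standard.
  The patient does not carry Stage II.1.
The analysis ends at Stage II.1; the provider prevails on this issue.
— Issue III —
Stage III.1 (patient, the preponderance of the evidence, weight exceeds 54): (j) 57 (provider's 11 disregarded) > 54 — meets; (k) 55 > 54 — meets.
  Stage III.1 carried; the burden shifts to the provider.
Stage III.2 (provider, a clear and cogent showing, weight is at least 75): (l) 75 (patient's 68 disregarded) ≥ 75 — meets.
  The provider carries Stage III.2; the patient now bears the burden.
Stage III.3 (patient, a clear and cogent showing, weight is at least 75): (m) 75 ≥ 75 — meets.
  The patient carries the last stage.
Every stage carried; the patient prevails on this issue.
Per-issue: Issue I → patient; Issue II → provider; Issue III → patient. The patient must prevail on a majority of issues; overall, the patient prevails.

patient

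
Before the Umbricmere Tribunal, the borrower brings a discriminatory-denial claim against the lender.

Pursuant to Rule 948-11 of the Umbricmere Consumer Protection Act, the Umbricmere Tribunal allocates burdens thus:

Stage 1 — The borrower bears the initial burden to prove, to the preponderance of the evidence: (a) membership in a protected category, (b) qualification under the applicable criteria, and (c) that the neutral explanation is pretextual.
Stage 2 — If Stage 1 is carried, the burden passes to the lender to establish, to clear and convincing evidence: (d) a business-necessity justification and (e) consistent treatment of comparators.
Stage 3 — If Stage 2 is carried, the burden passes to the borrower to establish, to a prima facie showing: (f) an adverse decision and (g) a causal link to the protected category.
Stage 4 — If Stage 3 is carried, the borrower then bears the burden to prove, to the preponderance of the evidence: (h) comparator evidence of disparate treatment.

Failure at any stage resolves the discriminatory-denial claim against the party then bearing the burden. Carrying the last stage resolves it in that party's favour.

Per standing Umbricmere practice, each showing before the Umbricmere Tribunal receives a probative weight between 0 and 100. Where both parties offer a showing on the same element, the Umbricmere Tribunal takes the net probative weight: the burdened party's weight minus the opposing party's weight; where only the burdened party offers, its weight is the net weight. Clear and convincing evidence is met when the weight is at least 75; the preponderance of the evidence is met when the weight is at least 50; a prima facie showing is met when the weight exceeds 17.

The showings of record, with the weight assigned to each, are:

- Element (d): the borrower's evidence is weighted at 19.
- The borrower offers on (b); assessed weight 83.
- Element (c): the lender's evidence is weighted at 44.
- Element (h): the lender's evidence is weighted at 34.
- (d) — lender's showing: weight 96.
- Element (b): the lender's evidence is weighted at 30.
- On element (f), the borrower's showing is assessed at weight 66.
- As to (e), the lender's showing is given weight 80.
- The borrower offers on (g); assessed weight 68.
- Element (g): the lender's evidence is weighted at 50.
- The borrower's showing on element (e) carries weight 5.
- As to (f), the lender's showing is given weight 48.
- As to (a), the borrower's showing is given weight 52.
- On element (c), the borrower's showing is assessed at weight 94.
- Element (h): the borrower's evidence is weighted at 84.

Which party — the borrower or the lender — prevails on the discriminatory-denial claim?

At Stage 1 the borrower must meet the preponderance of the evidence (weight is at least 50): on (a) the weight is 52, ≥ 50, so (a) meets the standard; on (b) the weight is 83 less the opposing 30 gives net 53, which does reach 50, so (b) meets the standard; on (c) the weight is 94 less the opposing 44 gives net 50, which does reach 50, so (c) meets the standard.
  Stage 1 is satisfied; the onus moves to the lender.
At Stage 2 the lender must meet clear and convincing evidence (weight is at least 75): on (d) the weight is 96 less the opposing 19 gives net 77, ≥ 75, so (d) meets the standard; on (e) the weight is 80 less the opposing 5 gives net 75, which does reach 75, so (e) meets the standard.
  The lender carries Stage 2; the borrower now bears the burden.
At Stage 3 the borrower must meet a prima facie showing (weight exceeds 17): on (f) the weight is 66 less the opposing 48 gives net 18, which does exceed 17, so (f) meets the standard; on (g) the weight is 68 less the opposing 50 gives net 18, > 17, so (g) meets the standard.
  Stage 3 carried; the burden remains with the borrower.
At Stage 4 the borrower must meet the preponderance of the evidence (weight is at least 50): on (h) the weight is 84 less the opposing 34 gives net 50, ≥ 50, so (h) meets the standard.
  Stage 4 carried; the final stage is satisfied.
All stages carried — the borrower prevails.

borrower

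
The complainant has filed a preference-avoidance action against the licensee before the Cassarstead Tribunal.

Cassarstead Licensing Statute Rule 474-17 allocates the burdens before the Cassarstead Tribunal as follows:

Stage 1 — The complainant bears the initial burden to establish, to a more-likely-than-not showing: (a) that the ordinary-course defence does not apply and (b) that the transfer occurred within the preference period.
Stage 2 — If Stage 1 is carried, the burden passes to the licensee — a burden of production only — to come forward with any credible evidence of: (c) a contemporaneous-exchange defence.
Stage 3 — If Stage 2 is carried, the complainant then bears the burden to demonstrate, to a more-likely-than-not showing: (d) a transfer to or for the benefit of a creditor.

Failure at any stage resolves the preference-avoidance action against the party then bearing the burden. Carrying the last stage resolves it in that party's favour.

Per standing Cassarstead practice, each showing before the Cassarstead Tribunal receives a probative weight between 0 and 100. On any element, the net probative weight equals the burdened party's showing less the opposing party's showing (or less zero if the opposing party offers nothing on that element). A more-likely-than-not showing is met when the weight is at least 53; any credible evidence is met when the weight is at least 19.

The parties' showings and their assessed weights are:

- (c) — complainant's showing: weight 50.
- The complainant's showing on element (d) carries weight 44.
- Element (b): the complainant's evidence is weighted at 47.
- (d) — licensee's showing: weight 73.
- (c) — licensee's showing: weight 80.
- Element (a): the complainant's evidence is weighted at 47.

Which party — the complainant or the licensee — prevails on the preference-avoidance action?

licensee

Stage 1 — burden on complainant; standard: a more-likely-than-not showing (weight is at least 53).
    (a): 47 < 53 [not met]
    (b): 47 < 53 [not met]
  The complainant does not carry Stage 1.
So the licensee prevails.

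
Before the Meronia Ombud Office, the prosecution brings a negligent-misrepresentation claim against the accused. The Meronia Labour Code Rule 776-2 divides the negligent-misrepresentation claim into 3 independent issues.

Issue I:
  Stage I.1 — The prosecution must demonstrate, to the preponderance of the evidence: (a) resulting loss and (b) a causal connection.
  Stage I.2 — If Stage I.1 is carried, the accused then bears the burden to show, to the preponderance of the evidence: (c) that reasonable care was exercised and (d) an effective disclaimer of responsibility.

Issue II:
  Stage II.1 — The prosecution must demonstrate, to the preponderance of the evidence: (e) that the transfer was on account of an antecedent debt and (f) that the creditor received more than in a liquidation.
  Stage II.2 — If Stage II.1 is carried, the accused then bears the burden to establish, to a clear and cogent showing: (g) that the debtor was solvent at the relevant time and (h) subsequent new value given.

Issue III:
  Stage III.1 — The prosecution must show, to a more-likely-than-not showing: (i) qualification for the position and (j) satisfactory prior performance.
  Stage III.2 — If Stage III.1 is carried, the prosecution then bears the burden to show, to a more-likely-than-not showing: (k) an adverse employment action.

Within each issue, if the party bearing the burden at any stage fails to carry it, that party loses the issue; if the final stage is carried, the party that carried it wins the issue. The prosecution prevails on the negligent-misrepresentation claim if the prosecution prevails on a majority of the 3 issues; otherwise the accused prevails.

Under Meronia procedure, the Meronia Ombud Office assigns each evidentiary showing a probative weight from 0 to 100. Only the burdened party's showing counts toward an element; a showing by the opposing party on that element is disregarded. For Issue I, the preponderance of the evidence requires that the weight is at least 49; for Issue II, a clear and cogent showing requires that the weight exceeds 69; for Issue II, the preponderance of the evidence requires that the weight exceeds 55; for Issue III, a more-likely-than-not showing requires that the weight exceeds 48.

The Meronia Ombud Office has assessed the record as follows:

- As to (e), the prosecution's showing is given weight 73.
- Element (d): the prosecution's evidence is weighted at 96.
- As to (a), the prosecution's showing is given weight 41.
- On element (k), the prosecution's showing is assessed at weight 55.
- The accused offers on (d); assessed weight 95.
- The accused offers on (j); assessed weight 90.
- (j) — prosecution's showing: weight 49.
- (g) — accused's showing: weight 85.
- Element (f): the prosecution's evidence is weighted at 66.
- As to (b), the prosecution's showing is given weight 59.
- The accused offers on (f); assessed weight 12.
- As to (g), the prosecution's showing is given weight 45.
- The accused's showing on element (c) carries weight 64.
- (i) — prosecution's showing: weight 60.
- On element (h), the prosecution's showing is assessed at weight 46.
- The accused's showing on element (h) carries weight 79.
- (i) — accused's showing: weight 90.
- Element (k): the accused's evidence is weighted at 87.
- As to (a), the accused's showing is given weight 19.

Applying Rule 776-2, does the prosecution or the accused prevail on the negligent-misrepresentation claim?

accused

— Issue I —
Stage I.1 — burden on prosecution; standard: the preponderance of the evidence (weight is at least 49).
    (a): 41 (accused's 19 disregarded) < 49 [not met]
    (b): 59 ≥ 49 [met]
  The prosecution does not carry Stage I.1.
The analysis ends at Stage I.1; the accused prevails on this issue.
— Issue II —
At Stage II.1 the prosecution must meet the preponderance of the evidence (weight exceeds 55): on (e) the weight is 73, > 55, so (e) meets the standard; on (f) the weight is 66 (the accused's 12 is given no effect), > 55, so (f) meets the standard.
  Stage II.1 carried; the burden shifts to the accused.
At Stage II.2 the accused must meet a clear and cogent showing (weight exceeds 69): on (g) the weight is 85 (the prosecution's 45 is given no effect), > 69, so (g) meets the standard; on (h) the weight is 79 (the prosecution's 46 is given no effect), which does exceed 69, so (h) meets the standard.
  The accused carries the last stage.
All stages carried — the accused prevails on this issue.
— Issue III —
Stage III.1 (prosecution, a more-likely-than-not showing, weight exceeds 48): (i) 60 (accused's 90 disregarded) > 48 — meets; (j) 49 (accused's 90 disregarded) > 48 — meets.
  Stage III.1 is satisfied; the prosecution continues to bear the burden.
Stage III.2 (prosecution, a more-likely-than-not showing, weight exceeds 48): (k) 55 (accused's 87 disregarded) > 48 — meets.
  Stage III.2 carried; the final stage is satisfied.
With every stage satisfied, the prosecution prevails on this issue.
Per-issue: Issue I → accused; Issue II → accused; Issue III → prosecution. The prosecution must prevail on a majority of issues; overall, the accused prevails.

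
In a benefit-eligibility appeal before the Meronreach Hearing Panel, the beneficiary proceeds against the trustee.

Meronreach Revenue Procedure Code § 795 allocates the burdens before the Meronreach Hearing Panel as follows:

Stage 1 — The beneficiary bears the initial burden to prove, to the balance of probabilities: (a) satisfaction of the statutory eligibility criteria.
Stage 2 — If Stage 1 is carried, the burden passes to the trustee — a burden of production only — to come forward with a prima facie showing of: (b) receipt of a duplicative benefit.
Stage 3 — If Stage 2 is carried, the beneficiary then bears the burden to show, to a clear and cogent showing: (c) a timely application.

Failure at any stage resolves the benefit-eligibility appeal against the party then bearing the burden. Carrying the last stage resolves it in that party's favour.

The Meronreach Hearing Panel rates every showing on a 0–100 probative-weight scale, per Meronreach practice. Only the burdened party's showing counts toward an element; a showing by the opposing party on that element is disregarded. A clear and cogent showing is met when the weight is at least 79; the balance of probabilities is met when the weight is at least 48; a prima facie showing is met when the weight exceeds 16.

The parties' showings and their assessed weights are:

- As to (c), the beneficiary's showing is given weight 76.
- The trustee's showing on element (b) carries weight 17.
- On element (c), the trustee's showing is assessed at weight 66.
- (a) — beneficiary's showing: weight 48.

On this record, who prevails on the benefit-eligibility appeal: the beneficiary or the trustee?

trustee

At Stage 1 the beneficiary must meet the balance of probabilities (weight is at least 48): on (a) the weight is 48, which does reach 48, so (a) meets the standard.
  All elements met. The burden passes to the trustee.
At Stage 2 the trustee must meet a prima facie showing (weight exceeds 16): on (b) the weight is 17, > 16, so (b) meets the standard.
  Stage 2 is satisfied; the onus moves to the beneficiary.
At Stage 3 the beneficiary must meet a clear and cogent showing (weight is at least 79): on (c) the weight is 76 (the trustee's 66 is given no effect), which does not reach 79, so (c) does not meet the standard.
  The beneficiary does not carry Stage 3.
The trustee prevails.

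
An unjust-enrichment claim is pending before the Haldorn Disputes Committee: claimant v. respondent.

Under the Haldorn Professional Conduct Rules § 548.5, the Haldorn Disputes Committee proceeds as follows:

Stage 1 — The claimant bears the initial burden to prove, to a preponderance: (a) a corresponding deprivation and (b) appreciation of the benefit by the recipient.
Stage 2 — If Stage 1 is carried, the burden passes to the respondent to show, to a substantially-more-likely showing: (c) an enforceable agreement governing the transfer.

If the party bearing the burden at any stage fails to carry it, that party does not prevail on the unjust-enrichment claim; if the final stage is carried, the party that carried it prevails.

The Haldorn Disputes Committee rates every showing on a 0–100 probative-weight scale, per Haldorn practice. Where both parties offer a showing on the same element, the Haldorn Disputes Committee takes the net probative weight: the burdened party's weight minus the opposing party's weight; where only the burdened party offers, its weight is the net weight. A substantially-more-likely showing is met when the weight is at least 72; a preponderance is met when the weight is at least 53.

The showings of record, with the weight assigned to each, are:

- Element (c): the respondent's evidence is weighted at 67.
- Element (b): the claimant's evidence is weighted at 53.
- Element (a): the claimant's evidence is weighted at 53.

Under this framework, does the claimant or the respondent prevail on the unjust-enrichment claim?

claimant

Stage 1 — burden on claimant; standard: a preponderance (weight is at least 53).
    (a): 53 ≥ 53 [met]
    (b): 53 ≥ 53 [met]
  Stage 1 is satisfied; the onus moves to the respondent.
Stage 2 — burden on respondent; standard: a substantially-more-likely showing (weight is at least 72).
    (c): 67 < 72 [not met]
  The respondent does not carry Stage 2.
The analysis ends at Stage 2; the claimant prevails.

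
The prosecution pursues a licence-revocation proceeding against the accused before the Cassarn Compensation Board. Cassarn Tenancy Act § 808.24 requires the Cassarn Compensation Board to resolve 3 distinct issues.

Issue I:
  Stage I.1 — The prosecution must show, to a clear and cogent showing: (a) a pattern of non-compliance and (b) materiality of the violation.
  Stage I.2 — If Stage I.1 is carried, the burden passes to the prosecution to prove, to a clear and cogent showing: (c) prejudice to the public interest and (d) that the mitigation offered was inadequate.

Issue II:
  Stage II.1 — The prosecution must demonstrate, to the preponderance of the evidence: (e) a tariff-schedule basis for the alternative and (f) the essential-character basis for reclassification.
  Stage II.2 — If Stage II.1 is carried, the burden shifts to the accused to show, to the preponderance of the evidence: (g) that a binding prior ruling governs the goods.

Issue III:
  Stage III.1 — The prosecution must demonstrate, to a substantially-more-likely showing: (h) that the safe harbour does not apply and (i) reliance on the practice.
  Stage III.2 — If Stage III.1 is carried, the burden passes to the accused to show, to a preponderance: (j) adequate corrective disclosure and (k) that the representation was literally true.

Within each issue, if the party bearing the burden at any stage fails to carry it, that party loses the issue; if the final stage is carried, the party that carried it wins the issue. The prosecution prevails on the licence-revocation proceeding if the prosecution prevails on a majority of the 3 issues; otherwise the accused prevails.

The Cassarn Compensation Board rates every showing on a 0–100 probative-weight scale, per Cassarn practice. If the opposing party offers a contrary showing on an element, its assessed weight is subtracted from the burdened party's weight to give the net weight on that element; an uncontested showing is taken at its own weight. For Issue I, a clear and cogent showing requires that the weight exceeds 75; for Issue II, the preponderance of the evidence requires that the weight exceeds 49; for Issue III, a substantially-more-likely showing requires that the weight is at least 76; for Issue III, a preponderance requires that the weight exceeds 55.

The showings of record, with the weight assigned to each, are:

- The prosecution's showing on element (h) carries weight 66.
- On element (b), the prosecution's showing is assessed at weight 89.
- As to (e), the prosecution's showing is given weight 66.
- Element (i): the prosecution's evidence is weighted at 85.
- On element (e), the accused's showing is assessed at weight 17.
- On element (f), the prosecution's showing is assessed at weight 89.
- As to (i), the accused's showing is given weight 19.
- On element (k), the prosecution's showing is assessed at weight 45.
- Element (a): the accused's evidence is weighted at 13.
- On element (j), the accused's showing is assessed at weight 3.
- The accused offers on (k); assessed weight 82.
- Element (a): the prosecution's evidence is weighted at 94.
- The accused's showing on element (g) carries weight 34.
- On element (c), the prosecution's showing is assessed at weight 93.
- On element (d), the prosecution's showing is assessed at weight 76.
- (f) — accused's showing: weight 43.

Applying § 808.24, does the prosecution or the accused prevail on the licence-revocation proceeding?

accused

— Issue I —
Stage I.1 — burden on prosecution; standard: a clear and cogent showing (weight exceeds 75).
    (a): 94 − 13 = 81 > 75 [met]
    (b): 89 > 75 [met]
  Stage I.1 is satisfied; the prosecution continues to bear the burden.
Stage I.2 — burden on prosecution; standard: a clear and cogent showing (weight exceeds 75).
    (c): 93 > 75 [met]
    (d): 76 > 75 [met]
  Stage I.2 carried; the final stage is satisfied.
Every stage carried; the prosecution prevails on this issue.
— Issue II —
Stage II.1 (prosecution, the preponderance of the evidence, weight exceeds 49): (e) net 66−17=49 ≤ 49 — fails; (f) net 89−43=46 ≤ 49 — fails.
  Stage II.1 not carried; the prosecution fails its burden.
So the accused prevails on this issue.
— Issue III —
Stage III.1 — burden on prosecution; standard: a substantially-more-likely showing (weight is at least 76).
    (h): 66 < 76 [not met]
    (i): 85 − 19 = 66 < 76 [not met]
  The prosecution does not carry Stage III.1.
The accused prevails on this issue.
Per-issue: Issue I → prosecution; Issue II → accused; Issue III → accused. The prosecution must prevail on a majority of issues; overall, the accused prevails.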